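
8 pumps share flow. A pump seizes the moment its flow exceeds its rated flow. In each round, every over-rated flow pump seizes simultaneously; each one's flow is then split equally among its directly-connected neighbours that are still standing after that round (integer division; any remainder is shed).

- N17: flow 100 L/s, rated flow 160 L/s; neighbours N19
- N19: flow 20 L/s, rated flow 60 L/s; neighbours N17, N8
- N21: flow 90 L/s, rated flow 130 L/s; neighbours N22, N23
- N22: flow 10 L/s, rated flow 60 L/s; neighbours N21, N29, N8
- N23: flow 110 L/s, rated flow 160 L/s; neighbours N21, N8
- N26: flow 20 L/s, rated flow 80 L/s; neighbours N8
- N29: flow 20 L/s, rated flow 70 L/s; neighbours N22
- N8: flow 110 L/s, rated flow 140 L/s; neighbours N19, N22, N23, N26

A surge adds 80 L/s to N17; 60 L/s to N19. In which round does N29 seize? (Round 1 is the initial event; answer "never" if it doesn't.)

never

Round 1 — N17 at 180 > 160; N19 at 80 > 60. N17, N19 seize.
  N17 sheds 180 L/s: no online neighbours, lost.
  N19 sheds 80 L/s to N8: 80 each.
    N8: 110+80 = 190 > 140
Round 2 — N8 seizes.
  N8 sheds 190 L/s to N22, N23, N26: 63 each (1 lost).
    N22: 10+63 = 73 > 60
    N23: 110+63 = 173 > 160
    N26: 20+63 = 83 > 80
Round 3 — N22, N23, N26 seize.
  N22 sheds 73 L/s to N21, N29: 36 each (1 lost).
    N21: 90+36 = 126 ≤ 130
    N29: 20+36 = 56 ≤ 70
  N23 sheds 173 L/s to N21: 173 each.
    N21: 126+173 = 299 > 130
  N26 sheds 83 L/s: no online neighbours, lost.
Round 4 — N21 seizes.
  N21 sheds 299 L/s: no online neighbours, lost.
No further seizures.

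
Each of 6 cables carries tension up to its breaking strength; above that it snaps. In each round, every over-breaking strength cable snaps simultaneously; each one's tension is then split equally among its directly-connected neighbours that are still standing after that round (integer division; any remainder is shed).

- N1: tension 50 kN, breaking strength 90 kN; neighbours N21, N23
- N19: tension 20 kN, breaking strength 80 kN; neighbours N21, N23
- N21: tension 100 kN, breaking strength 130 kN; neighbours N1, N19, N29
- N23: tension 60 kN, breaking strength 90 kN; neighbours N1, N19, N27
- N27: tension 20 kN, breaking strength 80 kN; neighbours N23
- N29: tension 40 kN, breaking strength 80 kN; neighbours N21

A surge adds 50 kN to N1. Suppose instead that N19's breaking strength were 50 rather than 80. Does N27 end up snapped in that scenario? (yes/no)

With N19's breaking strength at 50:
Round 1 — N1 at 100 > 90. N1 snaps.
  N1 sheds 100 kN to N21, N23: 50 each.
    N21: 100+50 = 150 > 130
    N23: 60+50 = 110 > 90
Round 2 — N21, N23 snap.
  N21 sheds 150 kN to N19, N29: 75 each.
    N19: 20+75 = 95 > 50
    N29: 40+75 = 115 > 80
  N23 sheds 110 kN to N19, N27: 55 each.
    N19: 95+55 = 150 > 50
    N27: 20+55 = 75 ≤ 80
Round 3 — N19, N29 snap.
  N19 sheds 150 kN: no online neighbours, lost.
  N29 sheds 115 kN: no online neighbours, lost.
No further breaks.

no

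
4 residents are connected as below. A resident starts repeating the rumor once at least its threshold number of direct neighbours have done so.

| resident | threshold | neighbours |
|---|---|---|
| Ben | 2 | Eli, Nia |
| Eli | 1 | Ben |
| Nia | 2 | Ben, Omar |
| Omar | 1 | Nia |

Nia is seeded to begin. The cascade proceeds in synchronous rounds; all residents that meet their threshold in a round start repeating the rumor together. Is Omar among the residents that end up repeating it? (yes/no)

yes

Round 1 — Nia starts repeating the rumor (initial).
Round 2 — checking thresholds:
  Ben: 1 of 2 neighbours < 2, holds.
  Omar: 1 of 1 neighbours ≥ 1, starts repeating the rumor.
Round 3 — no new spreads; cascade stops.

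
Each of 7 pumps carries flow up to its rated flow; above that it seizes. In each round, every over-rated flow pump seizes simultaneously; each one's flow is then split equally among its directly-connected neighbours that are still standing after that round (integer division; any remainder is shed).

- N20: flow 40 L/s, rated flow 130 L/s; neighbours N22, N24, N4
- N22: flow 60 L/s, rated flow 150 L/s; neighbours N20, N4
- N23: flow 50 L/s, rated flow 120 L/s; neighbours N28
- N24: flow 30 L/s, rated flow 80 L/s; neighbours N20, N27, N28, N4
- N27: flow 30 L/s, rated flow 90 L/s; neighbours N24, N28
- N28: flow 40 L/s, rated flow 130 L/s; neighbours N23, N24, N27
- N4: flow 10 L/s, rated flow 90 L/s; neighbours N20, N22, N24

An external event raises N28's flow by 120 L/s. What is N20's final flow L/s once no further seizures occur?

Round 1 — N28 at 160 > 130. N28 seizes.
  N28 sheds 160 L/s to N23, N24, N27: 53 each (1 lost).
    N23: 50+53 = 103 ≤ 120
    N24: 30+53 = 83 > 80
    N27: 30+53 = 83 ≤ 90
Round 2 — N24 seizes.
  N24 sheds 83 L/s to N20, N27, N4: 27 each (2 lost).
    N20: 40+27 = 67 ≤ 130
    N27: 83+27 = 110 > 90
    N4: 10+27 = 37 ≤ 90
Round 3 — N27 seizes.
  N27 sheds 110 L/s: no online neighbours, lost.
No further seizures.

67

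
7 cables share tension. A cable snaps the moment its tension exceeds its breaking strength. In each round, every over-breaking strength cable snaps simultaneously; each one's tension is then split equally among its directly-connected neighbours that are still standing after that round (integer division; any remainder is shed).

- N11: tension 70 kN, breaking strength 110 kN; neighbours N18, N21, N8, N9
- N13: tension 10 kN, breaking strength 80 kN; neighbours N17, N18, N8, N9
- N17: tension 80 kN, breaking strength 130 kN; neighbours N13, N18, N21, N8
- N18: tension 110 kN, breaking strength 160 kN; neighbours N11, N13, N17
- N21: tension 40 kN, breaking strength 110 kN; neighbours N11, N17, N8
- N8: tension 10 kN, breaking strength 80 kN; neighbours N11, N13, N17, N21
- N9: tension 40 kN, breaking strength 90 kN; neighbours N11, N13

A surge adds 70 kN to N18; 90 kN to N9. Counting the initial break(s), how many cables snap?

Round 1 — N18 at 180 > 160; N9 at 130 > 90. N18, N9 snap.
  N18 sheds 180 kN to N11, N13, N17: 60 each.
    N11: 70+60 = 130 > 110
    N13: 10+60 = 70 ≤ 80
    N17: 80+60 = 140 > 130
  N9 sheds 130 kN to N11, N13: 65 each.
    N11: 130+65 = 195 > 110
    N13: 70+65 = 135 > 80
Round 2 — N11, N13, N17 snap.
  N11 sheds 195 kN to N21, N8: 97 each (1 lost).
    N21: 40+97 = 137 > 110
    N8: 10+97 = 107 > 80
  N13 sheds 135 kN to N8: 135 each.
    N8: 107+135 = 242 > 80
  N17 sheds 140 kN to N21, N8: 70 each.
    N21: 137+70 = 207 > 110
    N8: 242+70 = 312 > 80
Round 3 — N21, N8 snap.
  N21 sheds 207 kN: no online neighbours, lost.
  N8 sheds 312 kN: no online neighbours, lost.
No further breaks.

7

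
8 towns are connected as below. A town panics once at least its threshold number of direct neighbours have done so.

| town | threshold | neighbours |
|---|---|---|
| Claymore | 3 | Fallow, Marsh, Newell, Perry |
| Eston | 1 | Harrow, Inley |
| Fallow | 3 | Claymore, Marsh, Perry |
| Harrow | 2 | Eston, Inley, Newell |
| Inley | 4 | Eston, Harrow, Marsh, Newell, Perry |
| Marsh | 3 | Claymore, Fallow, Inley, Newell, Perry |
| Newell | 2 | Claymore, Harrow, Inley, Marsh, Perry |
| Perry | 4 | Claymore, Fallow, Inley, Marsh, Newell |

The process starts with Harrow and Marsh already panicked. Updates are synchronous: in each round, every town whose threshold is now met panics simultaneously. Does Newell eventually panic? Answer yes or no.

Round 1 — Harrow, Marsh panic (initial).
Round 2 — checking thresholds:
  Claymore: 1 of 4 neighbours < 3, below threshold.
  Eston: 1 of 2 neighbours ≥ 1, panics.
  Fallow: 1 of 3 neighbours < 3, below threshold.
  Inley: 2 of 5 neighbours < 4, below threshold.
  Newell: 2 of 5 neighbours ≥ 2, panics.
  Perry: 1 of 5 neighbours < 4, below threshold.
Round 3 — checking thresholds:
  Claymore: 2 of 4 neighbours < 3, below threshold.
  Fallow: 1 of 3 neighbours < 3, below threshold.
  Inley: 4 of 5 neighbours ≥ 4, panics.
  Perry: 2 of 5 neighbours < 4, below threshold.
Round 4 — no new panics; cascade stops.

yes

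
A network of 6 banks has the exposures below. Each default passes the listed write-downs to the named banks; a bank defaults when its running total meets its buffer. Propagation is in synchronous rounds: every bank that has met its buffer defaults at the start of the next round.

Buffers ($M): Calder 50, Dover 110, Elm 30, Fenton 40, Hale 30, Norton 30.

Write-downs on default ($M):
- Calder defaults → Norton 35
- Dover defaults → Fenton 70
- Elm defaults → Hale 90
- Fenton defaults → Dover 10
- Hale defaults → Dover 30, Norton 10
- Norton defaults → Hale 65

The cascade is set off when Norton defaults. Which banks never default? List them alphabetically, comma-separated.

Round 1 — Norton defaults (initial).
  Hale: +65 → 65 ≥ 30
Round 2 — Hale defaults.
  Dover: +30 → 30 < 110
No further defaults.

Calder, Dover, Elm, Fenton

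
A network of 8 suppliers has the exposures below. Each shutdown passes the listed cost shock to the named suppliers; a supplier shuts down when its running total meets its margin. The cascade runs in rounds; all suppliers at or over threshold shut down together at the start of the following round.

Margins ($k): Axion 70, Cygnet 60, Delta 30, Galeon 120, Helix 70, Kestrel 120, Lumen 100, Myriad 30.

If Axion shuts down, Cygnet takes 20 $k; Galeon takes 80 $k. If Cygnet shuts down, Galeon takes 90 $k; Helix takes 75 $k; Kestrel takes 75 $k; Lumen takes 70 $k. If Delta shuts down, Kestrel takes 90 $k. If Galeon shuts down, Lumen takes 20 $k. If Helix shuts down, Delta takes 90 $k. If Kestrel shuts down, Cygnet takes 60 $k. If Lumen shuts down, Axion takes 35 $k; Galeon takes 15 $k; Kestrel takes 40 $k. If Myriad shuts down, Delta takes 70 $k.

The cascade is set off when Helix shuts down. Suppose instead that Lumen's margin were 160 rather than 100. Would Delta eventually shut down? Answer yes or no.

yes

With Lumen's margin at 160:
Round 1 — Helix shuts down (initial).
  Delta: +90 → 90 ≥ 30
Round 2 — Delta shuts down.
  Kestrel: +90 → 90 < 120
No further shutdowns.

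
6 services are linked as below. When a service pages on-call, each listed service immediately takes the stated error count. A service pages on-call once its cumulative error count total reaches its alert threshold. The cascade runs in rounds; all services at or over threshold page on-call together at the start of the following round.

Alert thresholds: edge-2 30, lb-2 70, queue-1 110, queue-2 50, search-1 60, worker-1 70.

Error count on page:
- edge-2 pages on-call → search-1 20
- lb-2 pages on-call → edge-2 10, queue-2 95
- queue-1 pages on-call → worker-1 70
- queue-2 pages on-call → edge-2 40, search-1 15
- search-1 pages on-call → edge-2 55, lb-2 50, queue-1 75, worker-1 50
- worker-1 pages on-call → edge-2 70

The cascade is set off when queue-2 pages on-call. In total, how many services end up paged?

Round 1 — queue-2 pages on-call (initial).
  edge-2: +40 → 40 ≥ 30
  search-1: +15 → 15 < 60
Round 2 — edge-2 pages on-call.
  search-1: +20 → 35 < 60
No further pages.

2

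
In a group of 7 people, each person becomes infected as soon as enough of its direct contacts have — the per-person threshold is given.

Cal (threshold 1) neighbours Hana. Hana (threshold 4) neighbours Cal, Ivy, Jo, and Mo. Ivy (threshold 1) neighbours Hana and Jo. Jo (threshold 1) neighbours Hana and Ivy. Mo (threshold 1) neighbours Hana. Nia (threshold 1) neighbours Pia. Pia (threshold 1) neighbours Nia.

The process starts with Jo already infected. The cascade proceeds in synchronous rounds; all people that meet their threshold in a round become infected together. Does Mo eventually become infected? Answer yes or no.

Round 1 — Jo becomes infected (initial).
Round 2 — checking thresholds:
  Hana: 1 of 4 neighbours < 4, not yet.
  Ivy: 1 of 2 neighbours ≥ 1, becomes infected.
Round 3 — no new infections; cascade stops.

no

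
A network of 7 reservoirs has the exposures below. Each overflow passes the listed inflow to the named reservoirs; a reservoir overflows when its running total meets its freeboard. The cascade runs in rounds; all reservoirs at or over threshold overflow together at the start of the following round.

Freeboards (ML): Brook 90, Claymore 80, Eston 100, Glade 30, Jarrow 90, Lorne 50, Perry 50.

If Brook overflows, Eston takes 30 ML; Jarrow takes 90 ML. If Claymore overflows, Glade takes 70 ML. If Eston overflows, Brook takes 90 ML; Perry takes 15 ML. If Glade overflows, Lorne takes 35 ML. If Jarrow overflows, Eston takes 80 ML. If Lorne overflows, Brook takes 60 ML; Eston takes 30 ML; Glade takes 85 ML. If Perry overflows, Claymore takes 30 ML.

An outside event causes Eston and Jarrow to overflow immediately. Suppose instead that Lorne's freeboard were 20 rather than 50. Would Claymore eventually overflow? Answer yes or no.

no

With Lorne's freeboard at 20:
Round 1 — Eston, Jarrow overflow (initial).
  Brook: +90 → 90 ≥ 90
  Perry: +15 → 15 < 50
Round 2 — Brook overflows.
No further overflows.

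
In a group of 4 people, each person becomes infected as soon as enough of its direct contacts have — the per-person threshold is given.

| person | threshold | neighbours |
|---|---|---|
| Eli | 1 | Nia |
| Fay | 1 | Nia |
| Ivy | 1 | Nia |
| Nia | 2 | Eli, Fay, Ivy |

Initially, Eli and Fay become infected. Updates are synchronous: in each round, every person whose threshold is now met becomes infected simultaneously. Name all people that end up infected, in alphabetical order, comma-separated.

Round 1 — Eli, Fay become infected (initial).
Round 2 — checking thresholds:
  Nia: 2 of 3 neighbours ≥ 2, becomes infected.
Round 3 — checking thresholds:
  Ivy: 1 of 1 neighbours ≥ 1, becomes infected.
Round 4 — no new infections; cascade stops.

Eli, Fay, Ivy, Nia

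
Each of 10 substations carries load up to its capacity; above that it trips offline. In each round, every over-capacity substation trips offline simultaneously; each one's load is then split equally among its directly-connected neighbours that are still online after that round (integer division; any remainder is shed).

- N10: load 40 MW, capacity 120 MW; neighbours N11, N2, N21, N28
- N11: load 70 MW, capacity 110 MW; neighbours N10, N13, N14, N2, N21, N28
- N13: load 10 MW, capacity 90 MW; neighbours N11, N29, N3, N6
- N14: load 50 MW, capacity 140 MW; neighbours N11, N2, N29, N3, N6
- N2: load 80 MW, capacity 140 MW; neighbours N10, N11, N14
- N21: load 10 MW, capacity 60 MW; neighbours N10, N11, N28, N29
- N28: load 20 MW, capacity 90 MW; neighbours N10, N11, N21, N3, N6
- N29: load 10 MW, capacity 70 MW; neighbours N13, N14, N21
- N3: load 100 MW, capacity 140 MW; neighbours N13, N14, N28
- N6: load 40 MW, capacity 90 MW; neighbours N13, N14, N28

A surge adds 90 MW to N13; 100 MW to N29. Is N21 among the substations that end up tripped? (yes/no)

Round 1 — N13 at 100 > 90; N29 at 110 > 70. N13, N29 trip offline.
  N13 sheds 100 MW to N11, N3, N6: 33 each (1 lost).
    N11: 70+33 = 103 ≤ 110
    N3: 100+33 = 133 ≤ 140
    N6: 40+33 = 73 ≤ 90
  N29 sheds 110 MW to N14, N21: 55 each.
    N14: 50+55 = 105 ≤ 140
    N21: 10+55 = 65 > 60
Round 2 — N21 trips offline.
  N21 sheds 65 MW to N10, N11, N28: 21 each (2 lost).
    N10: 40+21 = 61 ≤ 120
    N11: 103+21 = 124 > 110
    N28: 20+21 = 41 ≤ 90
Round 3 — N11 trips offline.
  N11 sheds 124 MW to N10, N14, N2, N28: 31 each.
    N10: 61+31 = 92 ≤ 120
    N14: 105+31 = 136 ≤ 140
    N2: 80+31 = 111 ≤ 140
    N28: 41+31 = 72 ≤ 90
No further trips.

yes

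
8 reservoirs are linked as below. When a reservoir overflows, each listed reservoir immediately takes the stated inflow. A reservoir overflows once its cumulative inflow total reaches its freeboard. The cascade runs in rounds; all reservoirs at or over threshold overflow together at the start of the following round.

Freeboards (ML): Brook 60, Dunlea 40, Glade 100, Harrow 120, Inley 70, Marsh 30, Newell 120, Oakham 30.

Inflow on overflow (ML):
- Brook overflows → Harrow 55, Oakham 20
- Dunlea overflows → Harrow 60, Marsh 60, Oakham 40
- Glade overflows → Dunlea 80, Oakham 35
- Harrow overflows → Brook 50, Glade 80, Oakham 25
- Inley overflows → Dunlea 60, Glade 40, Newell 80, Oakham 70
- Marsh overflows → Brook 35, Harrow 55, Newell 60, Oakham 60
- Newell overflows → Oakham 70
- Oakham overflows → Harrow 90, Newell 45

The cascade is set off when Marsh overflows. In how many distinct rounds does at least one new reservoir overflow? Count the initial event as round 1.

4

Round 1 — Marsh overflows (initial).
  Brook: +35 → 35 < 60
  Harrow: +55 → 55 < 120
  Newell: +60 → 60 < 120
  Oakham: +60 → 60 ≥ 30
Round 2 — Oakham overflows.
  Harrow: +90 → 145 ≥ 120
  Newell: +45 → 105 < 120
Round 3 — Harrow overflows.
  Brook: +50 → 85 ≥ 60
  Glade: +80 → 80 < 100
Round 4 — Brook overflows.
No further overflows.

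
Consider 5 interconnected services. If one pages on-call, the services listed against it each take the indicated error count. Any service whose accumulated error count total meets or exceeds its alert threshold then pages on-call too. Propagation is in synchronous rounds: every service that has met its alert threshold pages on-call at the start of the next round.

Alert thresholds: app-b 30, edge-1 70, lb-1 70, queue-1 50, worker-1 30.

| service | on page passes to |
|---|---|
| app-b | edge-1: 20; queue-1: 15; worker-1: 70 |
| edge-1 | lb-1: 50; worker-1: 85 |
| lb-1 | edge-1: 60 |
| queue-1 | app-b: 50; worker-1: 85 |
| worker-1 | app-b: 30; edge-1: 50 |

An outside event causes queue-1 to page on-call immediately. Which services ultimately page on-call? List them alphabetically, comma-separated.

Round 1 — queue-1 pages on-call (initial).
  app-b: +50 → 50 ≥ 30
  worker-1: +85 → 85 ≥ 30
Round 2 — app-b, worker-1 page on-call.
  edge-1: +20+50 → 70 ≥ 70
Round 3 — edge-1 pages on-call.
  lb-1: +50 → 50 < 70
No further pages.

app-b, edge-1, queue-1, worker-1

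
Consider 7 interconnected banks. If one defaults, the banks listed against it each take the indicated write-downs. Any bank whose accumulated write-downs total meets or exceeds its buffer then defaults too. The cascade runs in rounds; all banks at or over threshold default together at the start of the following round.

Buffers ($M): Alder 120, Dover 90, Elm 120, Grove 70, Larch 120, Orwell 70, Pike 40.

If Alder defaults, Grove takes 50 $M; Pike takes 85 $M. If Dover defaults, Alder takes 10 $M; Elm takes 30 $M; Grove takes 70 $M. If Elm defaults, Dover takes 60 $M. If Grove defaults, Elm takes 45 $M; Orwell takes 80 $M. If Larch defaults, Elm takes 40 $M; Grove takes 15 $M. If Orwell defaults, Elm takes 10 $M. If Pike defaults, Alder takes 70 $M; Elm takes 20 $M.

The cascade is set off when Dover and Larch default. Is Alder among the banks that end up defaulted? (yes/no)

no

Round 1 — Dover, Larch default (initial).
  Alder: +10 → 10 < 120
  Elm: +30+40 → 70 < 120
  Grove: +70+15 → 85 ≥ 70
Round 2 — Grove defaults.
  Elm: +45 → 115 < 120
  Orwell: +80 → 80 ≥ 70
Round 3 — Orwell defaults.
  Elm: +10 → 125 ≥ 120
Round 4 — Elm defaults.
No further defaults.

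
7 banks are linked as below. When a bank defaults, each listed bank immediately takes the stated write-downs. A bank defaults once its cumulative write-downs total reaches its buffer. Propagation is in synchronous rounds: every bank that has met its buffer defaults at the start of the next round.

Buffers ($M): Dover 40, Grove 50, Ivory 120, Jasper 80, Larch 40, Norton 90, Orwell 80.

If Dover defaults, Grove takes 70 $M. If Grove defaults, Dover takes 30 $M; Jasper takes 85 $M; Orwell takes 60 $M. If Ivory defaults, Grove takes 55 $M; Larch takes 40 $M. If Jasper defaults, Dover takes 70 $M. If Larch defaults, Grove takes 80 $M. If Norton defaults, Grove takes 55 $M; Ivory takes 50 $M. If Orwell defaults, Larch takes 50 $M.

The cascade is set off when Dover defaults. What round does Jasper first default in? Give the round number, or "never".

3

Round 1 — Dover defaults (initial).
  Grove: +70 → 70 ≥ 50
Round 2 — Grove defaults.
  Jasper: +85 → 85 ≥ 80
  Orwell: +60 → 60 < 80
Round 3 — Jasper defaults.
No further defaults.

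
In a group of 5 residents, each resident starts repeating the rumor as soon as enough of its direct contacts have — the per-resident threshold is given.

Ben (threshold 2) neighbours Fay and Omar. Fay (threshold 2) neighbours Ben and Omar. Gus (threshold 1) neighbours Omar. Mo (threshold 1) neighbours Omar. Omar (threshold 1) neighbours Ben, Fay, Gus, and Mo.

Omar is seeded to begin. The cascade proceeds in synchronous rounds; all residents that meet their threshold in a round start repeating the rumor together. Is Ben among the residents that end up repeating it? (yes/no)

no

Round 1 — Omar starts repeating the rumor (initial).
Round 2 — checking thresholds:
  Ben: 1 of 2 neighbours < 2, below threshold.
  Fay: 1 of 2 neighbours < 2, below threshold.
  Gus: 1 of 1 neighbours ≥ 1, starts repeating the rumor.
  Mo: 1 of 1 neighbours ≥ 1, starts repeating the rumor.
Round 3 — no new spreads; cascade stops.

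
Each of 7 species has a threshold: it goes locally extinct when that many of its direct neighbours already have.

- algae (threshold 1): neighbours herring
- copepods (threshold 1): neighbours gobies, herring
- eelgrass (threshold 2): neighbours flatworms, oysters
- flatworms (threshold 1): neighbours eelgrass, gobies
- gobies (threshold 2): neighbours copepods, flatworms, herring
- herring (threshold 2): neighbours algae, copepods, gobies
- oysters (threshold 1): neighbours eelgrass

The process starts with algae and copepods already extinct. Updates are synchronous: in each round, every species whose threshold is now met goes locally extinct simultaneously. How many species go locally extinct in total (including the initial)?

Round 1 — algae, copepods go locally extinct (initial).
Round 2 — checking thresholds:
  gobies: 1 of 3 neighbours < 2, not yet.
  herring: 2 of 3 neighbours ≥ 2, goes locally extinct.
Round 3 — checking thresholds:
  gobies: 2 of 3 neighbours ≥ 2, goes locally extinct.
Round 4 — checking thresholds:
  flatworms: 1 of 2 neighbours ≥ 1, goes locally extinct.
Round 5 — no new extinctions; cascade stops.

5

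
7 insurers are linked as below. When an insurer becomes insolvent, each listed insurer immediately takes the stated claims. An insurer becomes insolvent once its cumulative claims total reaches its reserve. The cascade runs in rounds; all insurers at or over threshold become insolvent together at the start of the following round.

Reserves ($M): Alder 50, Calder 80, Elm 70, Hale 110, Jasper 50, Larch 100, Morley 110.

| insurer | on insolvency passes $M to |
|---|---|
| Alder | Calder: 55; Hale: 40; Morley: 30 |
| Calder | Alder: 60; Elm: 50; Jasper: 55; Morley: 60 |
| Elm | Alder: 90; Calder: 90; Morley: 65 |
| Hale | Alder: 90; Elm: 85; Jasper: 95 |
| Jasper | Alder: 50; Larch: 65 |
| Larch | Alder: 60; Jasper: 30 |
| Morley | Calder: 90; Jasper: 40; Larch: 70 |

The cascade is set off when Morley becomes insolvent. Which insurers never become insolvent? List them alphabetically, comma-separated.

Elm, Hale

Round 1 — Morley becomes insolvent (initial).
  Calder: +90 → 90 ≥ 80
  Jasper: +40 → 40 < 50
  Larch: +70 → 70 < 100
Round 2 — Calder becomes insolvent.
  Alder: +60 → 60 ≥ 50
  Elm: +50 → 50 < 70
  Jasper: +55 → 95 ≥ 50
Round 3 — Alder, Jasper become insolvent.
  Hale: +40 → 40 < 110
  Larch: +65 → 135 ≥ 100
Round 4 — Larch becomes insolvent.
No further insolvencies.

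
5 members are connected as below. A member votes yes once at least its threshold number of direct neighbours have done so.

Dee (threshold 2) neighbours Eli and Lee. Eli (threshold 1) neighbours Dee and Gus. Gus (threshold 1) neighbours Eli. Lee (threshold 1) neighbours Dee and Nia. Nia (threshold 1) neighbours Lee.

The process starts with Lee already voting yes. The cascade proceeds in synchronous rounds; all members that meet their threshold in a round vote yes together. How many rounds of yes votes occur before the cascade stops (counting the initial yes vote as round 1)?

2

Round 1 — Lee votes yes (initial).
Round 2 — checking thresholds:
  Dee: 1 of 2 neighbours < 2, not yet.
  Nia: 1 of 1 neighbours ≥ 1, votes yes.
Round 3 — no new yes votes; cascade stops.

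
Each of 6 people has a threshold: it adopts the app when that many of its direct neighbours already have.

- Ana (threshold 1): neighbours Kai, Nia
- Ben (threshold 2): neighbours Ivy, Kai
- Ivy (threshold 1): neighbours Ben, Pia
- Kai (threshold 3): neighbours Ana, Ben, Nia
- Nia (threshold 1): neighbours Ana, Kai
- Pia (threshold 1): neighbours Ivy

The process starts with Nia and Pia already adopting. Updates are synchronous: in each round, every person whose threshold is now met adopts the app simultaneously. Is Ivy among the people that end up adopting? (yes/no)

yes

Round 1 — Nia, Pia adopt the app (initial).
Round 2 — checking thresholds:
  Ana: 1 of 2 neighbours ≥ 1, adopts the app.
  Ivy: 1 of 2 neighbours ≥ 1, adopts the app.
  Kai: 1 of 3 neighbours < 3, holds.
Round 3 — no new adoptions; cascade stops.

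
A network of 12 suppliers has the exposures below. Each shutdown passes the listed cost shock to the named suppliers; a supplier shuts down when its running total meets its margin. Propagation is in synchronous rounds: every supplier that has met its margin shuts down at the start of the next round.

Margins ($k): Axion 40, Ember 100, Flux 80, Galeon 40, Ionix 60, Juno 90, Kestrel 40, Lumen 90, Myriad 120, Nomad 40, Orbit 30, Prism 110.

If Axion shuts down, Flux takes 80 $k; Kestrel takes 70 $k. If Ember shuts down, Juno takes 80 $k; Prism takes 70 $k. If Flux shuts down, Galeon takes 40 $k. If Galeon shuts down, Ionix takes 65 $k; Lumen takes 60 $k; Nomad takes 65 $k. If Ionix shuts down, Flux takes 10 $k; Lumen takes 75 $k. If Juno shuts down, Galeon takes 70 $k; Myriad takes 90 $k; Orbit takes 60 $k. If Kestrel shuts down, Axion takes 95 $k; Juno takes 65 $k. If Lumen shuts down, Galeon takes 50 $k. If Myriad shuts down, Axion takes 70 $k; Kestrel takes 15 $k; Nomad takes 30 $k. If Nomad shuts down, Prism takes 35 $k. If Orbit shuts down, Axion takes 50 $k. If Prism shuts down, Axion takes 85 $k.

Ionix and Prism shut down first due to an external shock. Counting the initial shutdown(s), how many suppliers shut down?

8

Round 1 — Ionix, Prism shut down (initial).
  Axion: +85 → 85 ≥ 40
  Flux: +10 → 10 < 80
  Lumen: +75 → 75 < 90
Round 2 — Axion shuts down.
  Flux: +80 → 90 ≥ 80
  Kestrel: +70 → 70 ≥ 40
Round 3 — Flux, Kestrel shut down.
  Galeon: +40 → 40 ≥ 40
  Juno: +65 → 65 < 90
Round 4 — Galeon shuts down.
  Lumen: +60 → 135 ≥ 90
  Nomad: +65 → 65 ≥ 40
Round 5 — Lumen, Nomad shut down.
No further shutdowns.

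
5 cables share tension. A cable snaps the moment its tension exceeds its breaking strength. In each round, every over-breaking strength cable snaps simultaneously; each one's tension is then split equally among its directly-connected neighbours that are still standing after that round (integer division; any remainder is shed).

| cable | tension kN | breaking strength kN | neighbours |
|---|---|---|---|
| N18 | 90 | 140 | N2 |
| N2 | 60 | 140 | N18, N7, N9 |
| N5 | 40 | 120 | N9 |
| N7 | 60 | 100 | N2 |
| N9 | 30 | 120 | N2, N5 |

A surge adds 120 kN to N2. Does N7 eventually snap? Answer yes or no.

Round 1 — N2 at 180 > 140. N2 snaps.
  N2 sheds 180 kN to N18, N7, N9: 60 each.
    N18: 90+60 = 150 > 140
    N7: 60+60 = 120 > 100
    N9: 30+60 = 90 ≤ 120
Round 2 — N18, N7 snap.
  N18 sheds 150 kN: no online neighbours, lost.
  N7 sheds 120 kN: no online neighbours, lost.
No further breaks.

yes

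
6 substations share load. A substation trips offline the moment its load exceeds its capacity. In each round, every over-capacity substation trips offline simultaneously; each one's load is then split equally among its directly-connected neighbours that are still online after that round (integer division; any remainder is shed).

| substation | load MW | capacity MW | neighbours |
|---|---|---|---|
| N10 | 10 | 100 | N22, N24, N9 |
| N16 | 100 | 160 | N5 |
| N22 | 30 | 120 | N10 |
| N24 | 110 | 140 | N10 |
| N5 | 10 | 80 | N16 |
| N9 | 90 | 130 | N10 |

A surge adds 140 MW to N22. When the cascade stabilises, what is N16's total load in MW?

Round 1 — N22 at 170 > 120. N22 trips offline.
  N22 sheds 170 MW to N10: 170 each.
    N10: 10+170 = 180 > 100
Round 2 — N10 trips offline.
  N10 sheds 180 MW to N24, N9: 90 each.
    N24: 110+90 = 200 > 140
    N9: 90+90 = 180 > 130
Round 3 — N24, N9 trip offline.
  N24 sheds 200 MW: no online neighbours, lost.
  N9 sheds 180 MW: no online neighbours, lost.
No further trips.

100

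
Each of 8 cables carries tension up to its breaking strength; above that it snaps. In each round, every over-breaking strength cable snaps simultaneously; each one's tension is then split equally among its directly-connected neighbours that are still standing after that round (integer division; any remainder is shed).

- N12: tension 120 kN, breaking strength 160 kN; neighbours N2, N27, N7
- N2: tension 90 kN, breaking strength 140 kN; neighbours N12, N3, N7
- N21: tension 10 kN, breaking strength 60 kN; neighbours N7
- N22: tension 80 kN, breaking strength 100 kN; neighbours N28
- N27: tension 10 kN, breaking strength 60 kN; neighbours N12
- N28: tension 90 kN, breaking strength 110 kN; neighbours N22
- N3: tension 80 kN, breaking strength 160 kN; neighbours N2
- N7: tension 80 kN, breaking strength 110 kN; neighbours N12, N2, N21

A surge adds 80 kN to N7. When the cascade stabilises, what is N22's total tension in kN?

Round 1 — N7 at 160 > 110. N7 snaps.
  N7 sheds 160 kN to N12, N2, N21: 53 each (1 lost).
    N12: 120+53 = 173 > 160
    N2: 90+53 = 143 > 140
    N21: 10+53 = 63 > 60
Round 2 — N12, N2, N21 snap.
  N12 sheds 173 kN to N27: 173 each.
    N27: 10+173 = 183 > 60
  N2 sheds 143 kN to N3: 143 each.
    N3: 80+143 = 223 > 160
  N21 sheds 63 kN: no online neighbours, lost.
Round 3 — N27, N3 snap.
  N27 sheds 183 kN: no online neighbours, lost.
  N3 sheds 223 kN: no online neighbours, lost.
No further breaks.

80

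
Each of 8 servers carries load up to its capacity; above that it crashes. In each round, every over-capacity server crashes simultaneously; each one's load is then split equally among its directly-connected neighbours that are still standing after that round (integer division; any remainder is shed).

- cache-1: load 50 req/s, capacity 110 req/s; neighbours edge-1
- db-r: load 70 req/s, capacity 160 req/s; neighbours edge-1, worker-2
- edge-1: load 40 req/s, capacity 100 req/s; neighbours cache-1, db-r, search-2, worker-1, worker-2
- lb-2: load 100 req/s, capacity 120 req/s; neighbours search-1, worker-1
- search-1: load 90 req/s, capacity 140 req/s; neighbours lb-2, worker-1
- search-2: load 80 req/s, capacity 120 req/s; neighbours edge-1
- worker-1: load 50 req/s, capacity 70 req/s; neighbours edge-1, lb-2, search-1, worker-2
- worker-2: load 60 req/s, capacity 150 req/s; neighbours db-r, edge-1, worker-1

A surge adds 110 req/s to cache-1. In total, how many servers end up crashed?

Round 1 — cache-1 at 160 > 110. cache-1 crashes.
  cache-1 sheds 160 req/s to edge-1: 160 each.
    edge-1: 40+160 = 200 > 100
Round 2 — edge-1 crashes.
  edge-1 sheds 200 req/s to db-r, search-2, worker-1, worker-2: 50 each.
    db-r: 70+50 = 120 ≤ 160
    search-2: 80+50 = 130 > 120
    worker-1: 50+50 = 100 > 70
    worker-2: 60+50 = 110 ≤ 150
Round 3 — search-2, worker-1 crash.
  search-2 sheds 130 req/s: no online neighbours, lost.
  worker-1 sheds 100 req/s to lb-2, search-1, worker-2: 33 each (1 lost).
    lb-2: 100+33 = 133 > 120
    search-1: 90+33 = 123 ≤ 140
    worker-2: 110+33 = 143 ≤ 150
Round 4 — lb-2 crashes.
  lb-2 sheds 133 req/s to search-1: 133 each.
    search-1: 123+133 = 256 > 140
Round 5 — search-1 crashes.
  search-1 sheds 256 req/s: no online neighbours, lost.
No further crashes.

6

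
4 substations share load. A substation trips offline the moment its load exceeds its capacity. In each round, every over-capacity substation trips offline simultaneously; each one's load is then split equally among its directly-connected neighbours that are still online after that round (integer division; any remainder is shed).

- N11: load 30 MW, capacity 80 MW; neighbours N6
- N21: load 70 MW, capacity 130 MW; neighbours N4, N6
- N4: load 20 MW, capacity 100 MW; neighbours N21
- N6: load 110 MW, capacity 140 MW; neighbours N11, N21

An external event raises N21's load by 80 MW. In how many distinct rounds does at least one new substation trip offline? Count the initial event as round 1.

3

Round 1 — N21 at 150 > 130. N21 trips offline.
  N21 sheds 150 MW to N4, N6: 75 each.
    N4: 20+75 = 95 ≤ 100
    N6: 110+75 = 185 > 140
Round 2 — N6 trips offline.
  N6 sheds 185 MW to N11: 185 each.
    N11: 30+185 = 215 > 80
Round 3 — N11 trips offline.
  N11 sheds 215 MW: no online neighbours, lost.
No further trips.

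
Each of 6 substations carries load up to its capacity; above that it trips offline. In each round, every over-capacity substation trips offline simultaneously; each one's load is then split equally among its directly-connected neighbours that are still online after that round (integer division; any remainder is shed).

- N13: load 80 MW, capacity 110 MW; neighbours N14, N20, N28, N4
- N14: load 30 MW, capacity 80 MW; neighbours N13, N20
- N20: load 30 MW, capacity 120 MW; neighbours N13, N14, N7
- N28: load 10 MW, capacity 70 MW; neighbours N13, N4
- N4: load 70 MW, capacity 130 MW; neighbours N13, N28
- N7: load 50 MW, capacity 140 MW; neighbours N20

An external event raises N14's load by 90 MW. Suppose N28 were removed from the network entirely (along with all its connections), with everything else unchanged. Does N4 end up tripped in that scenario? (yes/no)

yes

With N28 removed:
Round 1 — N14 at 120 > 80. N14 trips offline.
  N14 sheds 120 MW to N13, N20: 60 each.
    N13: 80+60 = 140 > 110
    N20: 30+60 = 90 ≤ 120
Round 2 — N13 trips offline.
  N13 sheds 140 MW to N20, N4: 70 each.
    N20: 90+70 = 160 > 120
    N4: 70+70 = 140 > 130
Round 3 — N20, N4 trip offline.
  N20 sheds 160 MW to N7: 160 each.
    N7: 50+160 = 210 > 140
  N4 sheds 140 MW: no online neighbours, lost.
Round 4 — N7 trips offline.
  N7 sheds 210 MW: no online neighbours, lost.
No further trips.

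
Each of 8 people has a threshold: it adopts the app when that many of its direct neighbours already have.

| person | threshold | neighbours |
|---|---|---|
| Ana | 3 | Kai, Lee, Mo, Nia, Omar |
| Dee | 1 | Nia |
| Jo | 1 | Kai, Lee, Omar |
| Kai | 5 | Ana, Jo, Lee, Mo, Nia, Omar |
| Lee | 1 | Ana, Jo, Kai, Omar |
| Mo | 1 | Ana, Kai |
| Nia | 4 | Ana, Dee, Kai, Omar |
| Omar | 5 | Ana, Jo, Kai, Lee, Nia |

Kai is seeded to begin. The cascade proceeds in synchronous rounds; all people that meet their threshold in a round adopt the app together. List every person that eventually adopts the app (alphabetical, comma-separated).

Round 1 — Kai adopts the app (initial).
Round 2 — checking thresholds:
  Ana: 1 of 5 neighbours < 3, below threshold.
  Jo: 1 of 3 neighbours ≥ 1, adopts the app.
  Lee: 1 of 4 neighbours ≥ 1, adopts the app.
  Mo: 1 of 2 neighbours ≥ 1, adopts the app.
  Nia: 1 of 4 neighbours < 4, below threshold.
  Omar: 1 of 5 neighbours < 5, below threshold.
Round 3 — checking thresholds:
  Ana: 3 of 5 neighbours ≥ 3, adopts the app.
  Nia: 1 of 4 neighbours < 4, below threshold.
  Omar: 3 of 5 neighbours < 5, below threshold.
Round 4 — no new adoptions; cascade stops.

Ana, Jo, Kai, Lee, Mo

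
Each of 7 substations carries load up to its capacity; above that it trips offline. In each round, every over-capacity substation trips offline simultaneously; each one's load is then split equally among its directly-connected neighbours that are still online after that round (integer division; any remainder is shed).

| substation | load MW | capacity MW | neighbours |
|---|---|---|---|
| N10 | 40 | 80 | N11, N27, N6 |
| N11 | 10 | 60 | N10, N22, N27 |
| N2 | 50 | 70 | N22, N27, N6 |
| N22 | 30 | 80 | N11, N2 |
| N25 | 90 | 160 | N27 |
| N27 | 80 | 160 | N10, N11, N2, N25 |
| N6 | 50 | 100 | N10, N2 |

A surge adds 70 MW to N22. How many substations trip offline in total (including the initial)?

2

Round 1 — N22 at 100 > 80. N22 trips offline.
  N22 sheds 100 MW to N11, N2: 50 each.
    N11: 10+50 = 60 ≤ 60
    N2: 50+50 = 100 > 70
Round 2 — N2 trips offline.
  N2 sheds 100 MW to N27, N6: 50 each.
    N27: 80+50 = 130 ≤ 160
    N6: 50+50 = 100 ≤ 100
No further trips.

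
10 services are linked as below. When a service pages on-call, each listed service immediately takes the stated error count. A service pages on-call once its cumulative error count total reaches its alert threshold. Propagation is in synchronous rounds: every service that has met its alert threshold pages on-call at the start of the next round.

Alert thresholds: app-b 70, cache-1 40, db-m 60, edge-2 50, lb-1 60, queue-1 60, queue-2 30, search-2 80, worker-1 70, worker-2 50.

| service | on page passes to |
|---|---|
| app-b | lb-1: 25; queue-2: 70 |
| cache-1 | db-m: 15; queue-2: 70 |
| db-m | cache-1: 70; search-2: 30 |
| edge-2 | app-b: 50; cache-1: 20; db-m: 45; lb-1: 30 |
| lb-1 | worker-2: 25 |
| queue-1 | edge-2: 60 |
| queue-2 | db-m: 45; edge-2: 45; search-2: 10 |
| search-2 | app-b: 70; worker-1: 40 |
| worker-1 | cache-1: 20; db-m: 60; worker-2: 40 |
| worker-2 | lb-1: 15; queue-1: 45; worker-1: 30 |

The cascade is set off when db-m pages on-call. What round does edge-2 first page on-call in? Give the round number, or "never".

Round 1 — db-m pages on-call (initial).
  cache-1: +70 → 70 ≥ 40
  search-2: +30 → 30 < 80
Round 2 — cache-1 pages on-call.
  queue-2: +70 → 70 ≥ 30
Round 3 — queue-2 pages on-call.
  edge-2: +45 → 45 < 50
  search-2: +10 → 40 < 80
No further pages.

never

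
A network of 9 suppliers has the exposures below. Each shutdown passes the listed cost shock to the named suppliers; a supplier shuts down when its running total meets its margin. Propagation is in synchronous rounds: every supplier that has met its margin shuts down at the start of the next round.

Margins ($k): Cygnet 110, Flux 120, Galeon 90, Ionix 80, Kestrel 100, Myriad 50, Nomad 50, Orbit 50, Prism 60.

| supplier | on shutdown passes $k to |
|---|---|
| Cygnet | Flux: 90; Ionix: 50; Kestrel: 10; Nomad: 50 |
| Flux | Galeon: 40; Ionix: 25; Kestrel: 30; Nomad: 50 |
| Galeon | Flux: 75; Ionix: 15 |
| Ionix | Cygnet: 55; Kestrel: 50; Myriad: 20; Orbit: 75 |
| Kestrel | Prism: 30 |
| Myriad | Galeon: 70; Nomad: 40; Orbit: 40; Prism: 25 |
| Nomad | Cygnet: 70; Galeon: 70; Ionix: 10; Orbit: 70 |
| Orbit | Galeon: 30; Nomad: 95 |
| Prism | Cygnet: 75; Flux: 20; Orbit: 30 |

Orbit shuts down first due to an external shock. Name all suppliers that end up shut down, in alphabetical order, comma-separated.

Galeon, Nomad, Orbit

Round 1 — Orbit shuts down (initial).
  Galeon: +30 → 30 < 90
  Nomad: +95 → 95 ≥ 50
Round 2 — Nomad shuts down.
  Cygnet: +70 → 70 < 110
  Galeon: +70 → 100 ≥ 90
  Ionix: +10 → 10 < 80
Round 3 — Galeon shuts down.
  Flux: +75 → 75 < 120
  Ionix: +15 → 25 < 80
No further shutdowns.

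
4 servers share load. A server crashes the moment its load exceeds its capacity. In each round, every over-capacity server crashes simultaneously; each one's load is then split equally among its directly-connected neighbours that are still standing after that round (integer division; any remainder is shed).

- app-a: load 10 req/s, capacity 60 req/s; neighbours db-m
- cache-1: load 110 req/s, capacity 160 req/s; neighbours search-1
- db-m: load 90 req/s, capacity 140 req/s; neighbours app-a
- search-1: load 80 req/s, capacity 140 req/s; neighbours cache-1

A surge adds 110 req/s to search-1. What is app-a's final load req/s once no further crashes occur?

10

Round 1 — search-1 at 190 > 140. search-1 crashes.
  search-1 sheds 190 req/s to cache-1: 190 each.
    cache-1: 110+190 = 300 > 160
Round 2 — cache-1 crashes.
  cache-1 sheds 300 req/s: no online neighbours, lost.
No further crashes.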